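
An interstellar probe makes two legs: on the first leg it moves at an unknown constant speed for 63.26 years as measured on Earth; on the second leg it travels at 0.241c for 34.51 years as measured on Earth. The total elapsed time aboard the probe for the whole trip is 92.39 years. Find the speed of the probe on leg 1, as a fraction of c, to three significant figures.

Leg 1: speed unknown; τ_1 = 63.26/γ_1.
Leg 2: γ = 1/√(1 − 0.241²) = 1/√0.9419 = 1.030; τ_2 = 34.51/1.030 = 33.49 years.
Total proper time: τ_1 + 33.49 = 92.39, so τ_1 = 92.39 − 33.49 = 58.90 years.
γ_1 = 63.26/58.90 = 1.074; β = √(1 − 1/γ²) = √0.1332.

β = 0.365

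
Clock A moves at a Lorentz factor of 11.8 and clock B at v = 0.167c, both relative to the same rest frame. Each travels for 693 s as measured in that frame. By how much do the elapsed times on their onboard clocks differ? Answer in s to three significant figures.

A: γ = 11.8; τ_A = 693/11.80 = 58.73 s.
B: γ = 1/√(1 − 0.167²) = 1/√0.9721 = 1.014; τ_B = 693/1.014 = 683.3 s.

|τ_A − τ_B| = 625 s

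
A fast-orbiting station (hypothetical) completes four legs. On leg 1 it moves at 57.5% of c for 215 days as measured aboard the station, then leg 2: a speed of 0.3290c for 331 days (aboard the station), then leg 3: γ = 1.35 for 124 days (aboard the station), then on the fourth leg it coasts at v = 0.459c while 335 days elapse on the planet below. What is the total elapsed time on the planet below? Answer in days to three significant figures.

Leg 1: β = 0.575; γ = 1/√(1 − 0.575²) = 1/√0.6694 = 1.222; Δt_1 = 1.222 × 215 = 262.8 days.
Leg 2: γ = 1/√(1 − 0.3290²) = 1/√0.8918 = 1.059; Δt_2 = 1.059 × 331 = 350.5 days.
Leg 3: γ = 1.35; Δt_3 = 1.350 × 124 = 167.4 days.
Leg 4: 335 days is already measured on the planet below.
Total: 262.8 + 350.5 + 167.4 + 335.0 days.

Δt = 1120 days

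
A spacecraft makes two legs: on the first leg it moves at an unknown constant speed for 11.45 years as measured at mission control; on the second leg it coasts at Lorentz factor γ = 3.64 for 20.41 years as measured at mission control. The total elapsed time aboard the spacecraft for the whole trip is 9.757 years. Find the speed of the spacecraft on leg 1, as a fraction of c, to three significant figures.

β = 0.932

Leg 1: speed unknown; τ_1 = 11.45/γ_1.
Leg 2: γ = 3.64; τ_2 = 20.41/3.640 = 5.607 years.
Total proper time: τ_1 + 5.607 = 9.757, so τ_1 = 9.757 − 5.607 = 4.150 years.
γ_1 = 11.45/4.150 = 2.759; β = √(1 − 1/γ²) = √0.8686.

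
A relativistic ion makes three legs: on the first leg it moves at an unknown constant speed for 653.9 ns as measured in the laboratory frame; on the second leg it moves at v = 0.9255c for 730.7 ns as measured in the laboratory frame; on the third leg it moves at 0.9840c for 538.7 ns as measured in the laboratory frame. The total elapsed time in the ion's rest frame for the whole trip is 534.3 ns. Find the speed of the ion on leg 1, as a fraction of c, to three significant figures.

Leg 1: speed unknown; τ_1 = 653.9/γ_1.
Leg 2: γ = 1/√(1 − 0.9255²) = 1/√0.1434 = 2.640; τ_2 = 730.7/2.640 = 276.8 ns.
Leg 3: γ = 1/√(1 − 0.9840²) = 1/√0.03174 = 5.613; τ_3 = 538.7/5.613 = 95.98 ns.
Total proper time: τ_1 + 276.8 + 95.98 = 534.3, so τ_1 = 534.3 − 372.7 = 161.6 ns.
γ_1 = 653.9/161.6 = 4.047; β = √(1 − 1/γ²) = √0.9389.

β = 0.969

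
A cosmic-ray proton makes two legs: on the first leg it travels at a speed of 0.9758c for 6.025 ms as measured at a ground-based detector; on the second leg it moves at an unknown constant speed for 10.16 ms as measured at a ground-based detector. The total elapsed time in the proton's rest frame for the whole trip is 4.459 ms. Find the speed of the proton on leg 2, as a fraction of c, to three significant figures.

β = 0.951

Leg 1: γ = 1/√(1 − 0.9758²) = 1/√0.04781 = 4.573; τ_1 = 6.025/4.573 = 1.317 ms.
Leg 2: speed unknown; τ_2 = 10.16/γ_2.
Total proper time: 1.317 + τ_2 = 4.459, so τ_2 = 4.459 − 1.317 = 3.142 ms.
γ_2 = 10.16/3.142 = 3.234; β = √(1 − 1/γ²) = √0.9044.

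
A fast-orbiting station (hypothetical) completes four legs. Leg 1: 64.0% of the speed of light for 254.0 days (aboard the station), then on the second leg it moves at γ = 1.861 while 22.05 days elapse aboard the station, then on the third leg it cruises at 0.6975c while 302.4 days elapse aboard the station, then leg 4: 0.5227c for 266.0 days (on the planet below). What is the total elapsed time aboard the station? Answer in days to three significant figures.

Leg 1: 254.0 days is already measured aboard the station.
Leg 2: 22.05 days is already measured aboard the station.
Leg 3: 302.4 days is already measured aboard the station.
Leg 4: γ = 1/√(1 − 0.5227²) = 1/√0.7268 = 1.173; τ_4 = 266.0/1.173 = 226.8 days.
Total: 254.0 + 22.05 + 302.4 + 226.8 days.

τ = 805 days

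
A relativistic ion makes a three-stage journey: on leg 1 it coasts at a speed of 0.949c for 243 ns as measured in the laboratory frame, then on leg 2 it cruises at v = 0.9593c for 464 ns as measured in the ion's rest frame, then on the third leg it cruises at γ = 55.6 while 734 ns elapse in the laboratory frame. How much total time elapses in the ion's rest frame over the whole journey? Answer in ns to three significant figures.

τ = 554 ns

Leg 1: γ = 1/√(1 − 0.949²) = 1/√0.09940 = 3.172; τ_1 = 243/3.172 = 76.61 ns.
Leg 2: 464 ns is already measured in the ion's rest frame.
Leg 3: γ = 55.6; τ_3 = 734/55.60 = 13.20 ns.
Total: 76.61 + 464.0 + 13.20 ns.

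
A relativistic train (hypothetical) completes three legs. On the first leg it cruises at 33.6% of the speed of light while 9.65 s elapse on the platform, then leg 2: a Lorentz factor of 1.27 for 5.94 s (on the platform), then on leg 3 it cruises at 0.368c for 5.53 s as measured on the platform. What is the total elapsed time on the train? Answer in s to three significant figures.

τ = 18.9 s

Leg 1: β = 0.336; γ = 1/√(1 − 0.336²) = 1/√0.8871 = 1.062; τ_1 = 9.65/1.062 = 9.089 s.
Leg 2: γ = 1.27; τ_2 = 5.94/1.270 = 4.677 s.
Leg 3: γ = 1/√(1 − 0.368²) = 1/√0.8646 = 1.075; τ_3 = 5.53/1.075 = 5.142 s.
Total: 9.089 + 4.677 + 5.142 s.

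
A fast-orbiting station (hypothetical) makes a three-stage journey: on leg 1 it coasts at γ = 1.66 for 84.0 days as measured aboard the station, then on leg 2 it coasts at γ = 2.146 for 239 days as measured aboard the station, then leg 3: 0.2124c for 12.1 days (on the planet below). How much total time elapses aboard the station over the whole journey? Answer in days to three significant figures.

Leg 1: 84.0 days is already measured aboard the station.
Leg 2: 239 days is already measured aboard the station.
Leg 3: γ = 1/√(1 − 0.2124²) = 1/√0.9549 = 1.023; τ_3 = 12.1/1.023 = 11.82 days.
Total: 84.00 + 239.0 + 11.82 days.

τ = 335 days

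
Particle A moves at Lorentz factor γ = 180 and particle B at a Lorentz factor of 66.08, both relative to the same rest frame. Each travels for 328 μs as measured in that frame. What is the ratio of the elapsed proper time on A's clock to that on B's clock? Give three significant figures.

A: γ = 180. B: γ = 66.08.
τ_A/τ_B = γ_B/γ_A = 66.08/180.0 = 0.3671, so τ_A/τ_B = 0.3671.

τ_A/τ_B = 0.367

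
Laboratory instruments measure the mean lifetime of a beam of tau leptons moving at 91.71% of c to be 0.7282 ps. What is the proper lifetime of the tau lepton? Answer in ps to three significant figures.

τ₀ = 0.290 ps

β = 0.9171; γ = 1/√(1 − 0.9171²) = 1/√0.1589 = 2.508
The lab-frame lifetime is the dilated interval; the proper lifetime is τ₀ = Δt/γ = 0.7282/2.508 ps.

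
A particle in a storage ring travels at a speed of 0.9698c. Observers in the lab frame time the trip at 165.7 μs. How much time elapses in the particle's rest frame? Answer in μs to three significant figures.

γ = 1/√(1 − 0.9698²) = 1/√0.05949 = 4.100
The interval measured in the lab frame is the dilated one; the clock in the particle's rest frame measures the proper time τ = Δt/γ = 165.7/4.100 μs.

τ = 40.4 μs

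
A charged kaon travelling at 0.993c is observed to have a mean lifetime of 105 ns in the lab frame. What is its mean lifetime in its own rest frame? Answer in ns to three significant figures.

τ₀ = 12.4 ns

γ = 1/√(1 − 0.993²) = 1/√0.01395 = 8.466
The lab-frame lifetime is the dilated interval; the proper lifetime is τ₀ = Δt/γ = 105/8.466 ns.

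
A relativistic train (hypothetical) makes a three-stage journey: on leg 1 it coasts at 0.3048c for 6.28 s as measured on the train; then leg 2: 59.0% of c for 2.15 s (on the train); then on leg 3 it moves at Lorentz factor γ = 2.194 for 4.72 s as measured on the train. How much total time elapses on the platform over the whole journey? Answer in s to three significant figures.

Leg 1: γ = 1/√(1 − 0.3048²) = 1/√0.9071 = 1.050; Δt_1 = 1.050 × 6.28 = 6.594 s.
Leg 2: β = 0.590; γ = 1/√(1 − 0.590²) = 1/√0.6519 = 1.239; Δt_2 = 1.239 × 2.15 = 2.663 s.
Leg 3: γ = 2.194; Δt_3 = 2.194 × 4.72 = 10.36 s.
Total: 6.594 + 2.663 + 10.36 s.

Δt = 19.6 s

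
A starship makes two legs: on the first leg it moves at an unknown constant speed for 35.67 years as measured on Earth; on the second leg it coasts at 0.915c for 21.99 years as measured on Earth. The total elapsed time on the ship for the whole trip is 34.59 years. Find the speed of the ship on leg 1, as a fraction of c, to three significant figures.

Leg 1: speed unknown; τ_1 = 35.67/γ_1.
Leg 2: γ = 1/√(1 − 0.915²) = 1/√0.1628 = 2.479; τ_2 = 21.99/2.479 = 8.872 years.
Total proper time: τ_1 + 8.872 = 34.59, so τ_1 = 34.59 − 8.872 = 25.72 years.
γ_1 = 35.67/25.72 = 1.387; β = √(1 − 1/γ²) = √0.4802.

β = 0.693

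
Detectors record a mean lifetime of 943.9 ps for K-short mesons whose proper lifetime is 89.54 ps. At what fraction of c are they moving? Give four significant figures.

β = 0.9955

γ = Δt/τ₀ = 943.9/89.54 = 10.54
β = √(1 − 1/γ²) = √(1 − 0.008999) = √0.9910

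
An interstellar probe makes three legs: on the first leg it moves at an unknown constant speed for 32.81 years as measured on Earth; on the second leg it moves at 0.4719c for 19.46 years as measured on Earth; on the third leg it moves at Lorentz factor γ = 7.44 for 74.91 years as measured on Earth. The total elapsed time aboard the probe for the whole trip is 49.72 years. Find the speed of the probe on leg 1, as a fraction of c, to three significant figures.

Leg 1: speed unknown; τ_1 = 32.81/γ_1.
Leg 2: γ = 1/√(1 − 0.4719²) = 1/√0.7773 = 1.134; τ_2 = 19.46/1.134 = 17.16 years.
Leg 3: γ = 7.44; τ_3 = 74.91/7.440 = 10.07 years.
Total proper time: τ_1 + 17.16 + 10.07 = 49.72, so τ_1 = 49.72 − 27.23 = 22.49 years.
γ_1 = 32.81/22.49 = 1.459; β = √(1 − 1/γ²) = √0.5300.

β = 0.728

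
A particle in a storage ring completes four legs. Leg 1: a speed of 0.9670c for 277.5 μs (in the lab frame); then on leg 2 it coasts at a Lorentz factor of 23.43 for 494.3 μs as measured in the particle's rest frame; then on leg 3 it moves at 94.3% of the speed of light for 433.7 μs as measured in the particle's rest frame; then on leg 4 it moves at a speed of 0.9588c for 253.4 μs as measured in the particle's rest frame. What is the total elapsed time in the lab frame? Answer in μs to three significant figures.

Δt = 1.41×10⁴ μs

Leg 1: 277.5 μs is already measured in the lab frame.
Leg 2: γ = 23.43; Δt_2 = 23.43 × 494.3 = 1.158×10⁴ μs.
Leg 3: β = 0.943; γ = 1/√(1 − 0.943²) = 1/√0.1108 = 3.005; Δt_3 = 3.005 × 433.7 = 1303 μs.
Leg 4: γ = 1/√(1 − 0.9588²) = 1/√0.08070 = 3.520; Δt_4 = 3.520 × 253.4 = 892.0 μs.
Total: 277.5 + 1.158×10⁴ + 1303 + 892.0 μs.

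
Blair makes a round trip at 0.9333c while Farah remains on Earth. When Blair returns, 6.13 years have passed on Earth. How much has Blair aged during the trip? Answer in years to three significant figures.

τ = 2.20 years

γ = 1/√(1 − 0.9333²) = 1/√0.1290 = 2.785
Blair's clock measures proper time along the trip: τ = Δt/γ = 6.13/2.785 years.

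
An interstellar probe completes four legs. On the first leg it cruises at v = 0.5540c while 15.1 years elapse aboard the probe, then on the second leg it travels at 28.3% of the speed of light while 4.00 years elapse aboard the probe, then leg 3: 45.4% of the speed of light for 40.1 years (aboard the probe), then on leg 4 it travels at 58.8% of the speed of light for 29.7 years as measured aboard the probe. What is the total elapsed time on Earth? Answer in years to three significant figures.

Δt = 104 years

Leg 1: γ = 1/√(1 − 0.5540²) = 1/√0.6931 = 1.201; Δt_1 = 1.201 × 15.1 = 18.14 years.
Leg 2: β = 0.283; γ = 1/√(1 − 0.283²) = 1/√0.9199 = 1.043; Δt_2 = 1.043 × 4.00 = 4.170 years.
Leg 3: β = 0.454; γ = 1/√(1 − 0.454²) = 1/√0.7939 = 1.122; Δt_3 = 1.122 × 40.1 = 45.01 years.
Leg 4: β = 0.588; γ = 1/√(1 − 0.588²) = 1/√0.6543 = 1.236; Δt_4 = 1.236 × 29.7 = 36.72 years.
Total: 18.14 + 4.170 + 45.01 + 36.72 years.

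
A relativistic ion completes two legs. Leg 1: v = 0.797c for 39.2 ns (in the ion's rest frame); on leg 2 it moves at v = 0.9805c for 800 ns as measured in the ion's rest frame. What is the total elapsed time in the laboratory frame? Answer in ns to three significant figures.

Leg 1: γ = 1/√(1 − 0.797²) = 1/√0.3648 = 1.656; Δt_1 = 1.656 × 39.2 = 64.90 ns.
Leg 2: γ = 1/√(1 − 0.9805²) = 1/√0.03862 = 5.089; Δt_2 = 5.089 × 800 = 4071 ns.
Total: 64.90 + 4071 ns.

Δt = 4140 ns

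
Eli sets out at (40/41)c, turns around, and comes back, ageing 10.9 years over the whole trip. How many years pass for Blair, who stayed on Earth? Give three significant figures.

γ = 1/√(1 − (40/41)²) = 41/9 ≈ 4.556
Earth-frame duration is the dilated interval: Δt = γτ = 4.556 × 10.9 years.

Δt = 49.7 years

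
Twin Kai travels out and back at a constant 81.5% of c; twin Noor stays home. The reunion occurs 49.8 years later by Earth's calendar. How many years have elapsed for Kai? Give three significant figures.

β = 0.815; γ = 1/√(1 − 0.815²) = 1/√0.3358 = 1.726
Kai's clock measures proper time along the trip: τ = Δt/γ = 49.8/1.726 years.

τ = 28.9 years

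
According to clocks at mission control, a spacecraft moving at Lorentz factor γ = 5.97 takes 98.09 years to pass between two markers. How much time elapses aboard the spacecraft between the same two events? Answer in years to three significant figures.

γ = 5.97
The interval measured at mission control is the dilated one; the clock aboard the spacecraft measures the proper time τ = Δt/γ = 98.09/5.970 years.

τ = 16.4 years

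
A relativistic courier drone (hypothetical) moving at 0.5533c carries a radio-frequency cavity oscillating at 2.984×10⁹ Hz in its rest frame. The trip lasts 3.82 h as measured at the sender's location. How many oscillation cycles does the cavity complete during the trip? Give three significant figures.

N = 3.42×10¹³

γ = 1/√(1 − 0.5533²) = 1/√0.6939 = 1.201
The oscillator's own cycle count is N = f × τ where τ is the proper time aboard the drone. τ = Δt/γ = 3.82/1.201 = 3.182 h = 1.146×10⁴ s.
N = 2.984×10⁹ × 1.146×10⁴ = 3.418×10¹³.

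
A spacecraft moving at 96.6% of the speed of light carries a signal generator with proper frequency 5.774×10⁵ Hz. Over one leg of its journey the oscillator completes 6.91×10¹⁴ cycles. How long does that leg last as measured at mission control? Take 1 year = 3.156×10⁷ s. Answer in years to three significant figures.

β = 0.966; γ = 1/√(1 − 0.966²) = 1/√0.06684 = 3.868
Proper time for N cycles: τ = N/f = 6.91×10¹⁴/(5.774×10⁵) = 1.197×10⁹ s = 37.92 years.
Lab-frame duration Δt = γτ = 3.868 × 37.92 = 146.7 years.

Δt = 147 years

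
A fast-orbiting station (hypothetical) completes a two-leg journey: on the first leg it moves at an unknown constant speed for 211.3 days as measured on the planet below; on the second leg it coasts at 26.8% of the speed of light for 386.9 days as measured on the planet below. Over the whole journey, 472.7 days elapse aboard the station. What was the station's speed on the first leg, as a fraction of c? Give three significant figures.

β = 0.881

Leg 1: speed unknown; τ_1 = 211.3/γ_1.
Leg 2: β = 0.268; γ = 1/√(1 − 0.268²) = 1/√0.9282 = 1.038; τ_2 = 386.9/1.038 = 372.7 days.
Total proper time: τ_1 + 372.7 = 472.7, so τ_1 = 472.7 − 372.7 = 99.95 days.
γ_1 = 211.3/99.95 = 2.114; β = √(1 − 1/γ²) = √0.7762.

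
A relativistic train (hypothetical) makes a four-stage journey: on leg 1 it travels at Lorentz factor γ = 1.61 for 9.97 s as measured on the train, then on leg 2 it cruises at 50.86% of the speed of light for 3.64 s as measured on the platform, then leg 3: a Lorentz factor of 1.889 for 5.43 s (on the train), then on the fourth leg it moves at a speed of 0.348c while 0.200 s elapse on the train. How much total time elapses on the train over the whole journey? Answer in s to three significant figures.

τ = 18.7 s

Leg 1: 9.97 s is already measured on the train.
Leg 2: β = 0.5086; γ = 1/√(1 − 0.5086²) = 1/√0.7413 = 1.161; τ_2 = 3.64/1.161 = 3.134 s.
Leg 3: 5.43 s is already measured on the train.
Leg 4: 0.200 s is already measured on the train.
Total: 9.970 + 3.134 + 5.430 + 0.2000 s.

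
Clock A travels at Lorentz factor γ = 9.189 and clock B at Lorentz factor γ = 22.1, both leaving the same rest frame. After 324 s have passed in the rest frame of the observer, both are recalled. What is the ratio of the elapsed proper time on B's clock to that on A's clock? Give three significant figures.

τ_B/τ_A = 0.416

A: γ = 9.189. B: γ = 22.1.
τ_A/τ_B = γ_B/γ_A = 22.10/9.189 = 2.405, so τ_B/τ_A = 0.4158.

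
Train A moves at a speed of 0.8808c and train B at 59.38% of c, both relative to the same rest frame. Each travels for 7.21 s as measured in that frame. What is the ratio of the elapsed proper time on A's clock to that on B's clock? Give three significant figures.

τ_A/τ_B = 0.588

A: γ = 1/√(1 − 0.8808²) = 1/√0.2242 = 2.112. B: β = 0.5938; γ = 1/√(1 − 0.5938²) = 1/√0.6474 = 1.243.
τ_A/τ_B = γ_B/γ_A = 1.243/2.112 = 0.5885, so τ_A/τ_B = 0.5885.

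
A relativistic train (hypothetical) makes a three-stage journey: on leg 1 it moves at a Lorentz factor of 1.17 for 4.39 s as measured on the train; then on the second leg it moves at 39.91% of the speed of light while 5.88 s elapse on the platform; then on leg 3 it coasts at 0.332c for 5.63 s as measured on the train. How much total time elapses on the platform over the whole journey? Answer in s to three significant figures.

Leg 1: γ = 1.17; Δt_1 = 1.170 × 4.39 = 5.136 s.
Leg 2: 5.88 s is already measured on the platform.
Leg 3: γ = 1/√(1 − 0.332²) = 1/√0.8898 = 1.060; Δt_3 = 1.060 × 5.63 = 5.969 s.
Total: 5.136 + 5.880 + 5.969 s.

Δt = 17.0 s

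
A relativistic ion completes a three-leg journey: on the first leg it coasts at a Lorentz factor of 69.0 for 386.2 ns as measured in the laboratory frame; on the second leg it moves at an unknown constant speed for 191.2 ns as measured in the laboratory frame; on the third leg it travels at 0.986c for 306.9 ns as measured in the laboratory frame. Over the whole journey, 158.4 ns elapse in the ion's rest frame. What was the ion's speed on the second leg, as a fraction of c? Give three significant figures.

Leg 1: γ = 69.0; τ_1 = 386.2/69.00 = 5.597 ns.
Leg 2: speed unknown; τ_2 = 191.2/γ_2.
Leg 3: γ = 1/√(1 − 0.986²) = 1/√0.02780 = 5.997; τ_3 = 306.9/5.997 = 51.17 ns.
Total proper time: 5.597 + τ_2 + 51.17 = 158.4, so τ_2 = 158.4 − 56.77 = 101.6 ns.
γ_2 = 191.2/101.6 = 1.881; β = √(1 − 1/γ²) = √0.7175.

β = 0.847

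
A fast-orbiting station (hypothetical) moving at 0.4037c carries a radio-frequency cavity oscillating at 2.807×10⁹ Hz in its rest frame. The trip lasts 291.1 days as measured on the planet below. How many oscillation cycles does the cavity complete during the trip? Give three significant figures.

γ = 1/√(1 − 0.4037²) = 1/√0.8370 = 1.093
The oscillator's own cycle count is N = f × τ where τ is the proper time aboard the station. τ = Δt/γ = 291.1/1.093 = 266.3 days = 2.301×10⁷ s.
N = 2.807×10⁹ × 2.301×10⁷ = 6.459×10¹⁶.

N = 6.46×10¹⁶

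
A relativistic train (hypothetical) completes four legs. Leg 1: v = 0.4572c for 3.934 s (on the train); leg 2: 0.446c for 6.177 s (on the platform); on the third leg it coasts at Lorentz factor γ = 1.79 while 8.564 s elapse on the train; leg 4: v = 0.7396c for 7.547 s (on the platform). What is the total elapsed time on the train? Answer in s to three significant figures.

Leg 1: 3.934 s is already measured on the train.
Leg 2: γ = 1/√(1 − 0.446²) = 1/√0.8011 = 1.117; τ_2 = 6.177/1.117 = 5.529 s.
Leg 3: 8.564 s is already measured on the train.
Leg 4: γ = 1/√(1 − 0.7396²) = 1/√0.4530 = 1.486; τ_4 = 7.547/1.486 = 5.079 s.
Total: 3.934 + 5.529 + 8.564 + 5.079 s.

τ = 23.1 s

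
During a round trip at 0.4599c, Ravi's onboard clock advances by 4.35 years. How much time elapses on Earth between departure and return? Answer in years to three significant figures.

Δt = 4.90 years

γ = 1/√(1 − 0.4599²) = 1/√0.7885 = 1.126
Earth-frame duration is the dilated interval: Δt = γτ = 1.126 × 4.35 years.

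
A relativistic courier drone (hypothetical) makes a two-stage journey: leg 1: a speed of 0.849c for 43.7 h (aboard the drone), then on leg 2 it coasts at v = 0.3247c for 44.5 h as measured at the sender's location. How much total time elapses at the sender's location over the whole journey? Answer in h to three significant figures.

Δt = 127 h

Leg 1: γ = 1/√(1 − 0.849²) = 1/√0.2792 = 1.893; Δt_1 = 1.893 × 43.7 = 82.70 h.
Leg 2: 44.5 h is already measured at the sender's location.
Total: 82.70 + 44.50 h.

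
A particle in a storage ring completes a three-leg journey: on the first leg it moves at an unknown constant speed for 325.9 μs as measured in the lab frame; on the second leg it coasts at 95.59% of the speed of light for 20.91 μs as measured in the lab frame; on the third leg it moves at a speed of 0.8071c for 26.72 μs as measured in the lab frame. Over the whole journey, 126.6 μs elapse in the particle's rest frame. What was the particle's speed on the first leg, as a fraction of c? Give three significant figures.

Leg 1: speed unknown; τ_1 = 325.9/γ_1.
Leg 2: β = 0.9559; γ = 1/√(1 − 0.9559²) = 1/√0.08626 = 3.405; τ_2 = 20.91/3.405 = 6.141 μs.
Leg 3: γ = 1/√(1 − 0.8071²) = 1/√0.3486 = 1.694; τ_3 = 26.72/1.694 = 15.78 μs.
Total proper time: τ_1 + 6.141 + 15.78 = 126.6, so τ_1 = 126.6 − 21.92 = 104.7 μs.
γ_1 = 325.9/104.7 = 3.113; β = √(1 − 1/γ²) = √0.8968.

β = 0.947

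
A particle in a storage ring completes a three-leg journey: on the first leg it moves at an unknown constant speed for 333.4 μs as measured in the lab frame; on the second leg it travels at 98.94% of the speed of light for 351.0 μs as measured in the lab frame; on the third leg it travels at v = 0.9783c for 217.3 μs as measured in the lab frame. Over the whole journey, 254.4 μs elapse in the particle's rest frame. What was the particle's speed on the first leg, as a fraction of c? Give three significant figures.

Leg 1: speed unknown; τ_1 = 333.4/γ_1.
Leg 2: β = 0.9894; γ = 1/√(1 − 0.9894²) = 1/√0.02109 = 6.886; τ_2 = 351.0/6.886 = 50.97 μs.
Leg 3: γ = 1/√(1 − 0.9783²) = 1/√0.04293 = 4.826; τ_3 = 217.3/4.826 = 45.02 μs.
Total proper time: τ_1 + 50.97 + 45.02 = 254.4, so τ_1 = 254.4 − 95.99 = 158.4 μs.
γ_1 = 333.4/158.4 = 2.105; β = √(1 − 1/γ²) = √0.7743.

β = 0.880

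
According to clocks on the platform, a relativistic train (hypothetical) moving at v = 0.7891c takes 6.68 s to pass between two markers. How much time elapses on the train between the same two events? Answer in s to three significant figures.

τ = 4.10 s

γ = 1/√(1 − 0.7891²) = 1/√0.3773 = 1.628
The interval measured on the platform is the dilated one; the clock on the train measures the proper time τ = Δt/γ = 6.68/1.628 s.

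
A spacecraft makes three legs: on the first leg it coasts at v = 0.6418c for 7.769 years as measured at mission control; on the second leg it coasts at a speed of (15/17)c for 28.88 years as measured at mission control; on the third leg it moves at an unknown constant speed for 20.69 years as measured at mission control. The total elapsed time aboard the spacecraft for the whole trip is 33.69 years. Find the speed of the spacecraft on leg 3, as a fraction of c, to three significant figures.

β = 0.730

Leg 1: γ = 1/√(1 − 0.6418²) = 1/√0.5881 = 1.304; τ_1 = 7.769/1.304 = 5.958 years.
Leg 2: γ = 1/√(1 − (15/17)²) = 17/8 = 2.125; τ_2 = 28.88/2.125 = 13.59 years.
Leg 3: speed unknown; τ_3 = 20.69/γ_3.
Total proper time: 5.958 + 13.59 + τ_3 = 33.69, so τ_3 = 33.69 − 19.55 = 14.14 years.
γ_3 = 20.69/14.14 = 1.463; β = √(1 − 1/γ²) = √0.5328.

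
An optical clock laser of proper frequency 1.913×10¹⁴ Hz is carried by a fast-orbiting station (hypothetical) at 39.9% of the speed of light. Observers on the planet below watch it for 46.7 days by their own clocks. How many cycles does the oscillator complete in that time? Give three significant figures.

N = 7.08×10²⁰

β = 0.399; γ = 1/√(1 − 0.399²) = 1/√0.8408 = 1.091
During 46.7 days of lab time, the oscillator's proper time advances by τ = Δt/γ = 46.7/1.091 = 42.82 days = 3.700×10⁶ s.
N = f × τ = 1.913×10¹⁴ × 3.700×10⁶ = 7.078×10²⁰.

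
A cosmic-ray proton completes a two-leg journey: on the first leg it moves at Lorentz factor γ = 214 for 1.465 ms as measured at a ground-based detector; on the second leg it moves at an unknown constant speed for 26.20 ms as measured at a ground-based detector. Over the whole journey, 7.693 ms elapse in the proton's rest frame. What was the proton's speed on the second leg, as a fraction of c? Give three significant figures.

β = 0.956

Leg 1: γ = 214; τ_1 = 1.465/214.0 = 0.006846 ms.
Leg 2: speed unknown; τ_2 = 26.20/γ_2.
Total proper time: 0.006846 + τ_2 = 7.693, so τ_2 = 7.693 − 0.006846 = 7.686 ms.
γ_2 = 26.20/7.686 = 3.409; β = √(1 − 1/γ²) = √0.9139.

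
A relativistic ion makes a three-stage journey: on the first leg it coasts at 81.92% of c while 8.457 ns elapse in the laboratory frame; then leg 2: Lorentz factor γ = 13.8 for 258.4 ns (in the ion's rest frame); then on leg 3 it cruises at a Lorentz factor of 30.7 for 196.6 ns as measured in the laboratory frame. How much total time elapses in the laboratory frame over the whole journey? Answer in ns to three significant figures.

Leg 1: 8.457 ns is already measured in the laboratory frame.
Leg 2: γ = 13.8; Δt_2 = 13.80 × 258.4 = 3566 ns.
Leg 3: 196.6 ns is already measured in the laboratory frame.
Total: 8.457 + 3566 + 196.6 ns.

Δt = 3770 ns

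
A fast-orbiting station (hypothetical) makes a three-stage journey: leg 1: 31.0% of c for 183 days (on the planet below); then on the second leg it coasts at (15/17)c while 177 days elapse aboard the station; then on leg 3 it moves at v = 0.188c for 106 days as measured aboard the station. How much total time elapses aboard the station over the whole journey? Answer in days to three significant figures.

Leg 1: β = 0.310; γ = 1/√(1 − 0.310²) = 1/√0.9039 = 1.052; τ_1 = 183/1.052 = 174.0 days.
Leg 2: 177 days is already measured aboard the station.
Leg 3: 106 days is already measured aboard the station.
Total: 174.0 + 177.0 + 106.0 days.

τ = 457 days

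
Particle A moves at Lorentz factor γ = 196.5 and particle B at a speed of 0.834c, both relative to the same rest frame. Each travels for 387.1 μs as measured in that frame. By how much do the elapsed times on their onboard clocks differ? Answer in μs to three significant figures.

A: γ = 196.5; τ_A = 387.1/196.5 = 1.970 μs.
B: γ = 1/√(1 − 0.834²) = 1/√0.3044 = 1.812; τ_B = 387.1/1.812 = 213.6 μs.

|τ_A − τ_B| = 212 μs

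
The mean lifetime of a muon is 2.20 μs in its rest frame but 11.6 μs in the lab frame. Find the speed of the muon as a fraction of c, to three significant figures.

v = 0.982c

γ = Δt/τ₀ = 11.6/2.20 = 5.273
β = √(1 − 1/γ²) = √(1 − 0.03597) = √0.9640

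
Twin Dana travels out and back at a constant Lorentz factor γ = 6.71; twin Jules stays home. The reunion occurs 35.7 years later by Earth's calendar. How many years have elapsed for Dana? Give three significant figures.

γ = 6.71
Dana's clock measures proper time along the trip: τ = Δt/γ = 35.7/6.710 years.

τ = 5.32 years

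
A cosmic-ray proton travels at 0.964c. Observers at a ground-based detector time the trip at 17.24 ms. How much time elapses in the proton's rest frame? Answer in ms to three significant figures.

γ = 1/√(1 − 0.964²) = 1/√0.07070 = 3.761
The interval measured at a ground-based detector is the dilated one; the clock in the proton's rest frame measures the proper time τ = Δt/γ = 17.24/3.761 ms.

τ = 4.58 ms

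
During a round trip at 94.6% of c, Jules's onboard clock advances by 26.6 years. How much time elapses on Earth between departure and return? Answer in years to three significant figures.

β = 0.946; γ = 1/√(1 − 0.946²) = 1/√0.1051 = 3.085
Earth-frame duration is the dilated interval: Δt = γτ = 3.085 × 26.6 years.

Δt = 82.1 years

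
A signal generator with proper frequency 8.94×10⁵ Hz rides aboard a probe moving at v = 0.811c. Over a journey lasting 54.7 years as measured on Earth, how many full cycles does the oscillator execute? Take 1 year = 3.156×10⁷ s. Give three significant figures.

γ = 1/√(1 − 0.811²) = 1/√0.3423 = 1.709
The oscillator's own cycle count is N = f × τ where τ is the proper time aboard the probe. τ = Δt/γ = 54.7/1.709 = 32.00 years = 1.010×10⁹ s.
N = 8.94×10⁵ × 1.010×10⁹ = 9.029×10¹⁴.

N = 9.03×10¹⁴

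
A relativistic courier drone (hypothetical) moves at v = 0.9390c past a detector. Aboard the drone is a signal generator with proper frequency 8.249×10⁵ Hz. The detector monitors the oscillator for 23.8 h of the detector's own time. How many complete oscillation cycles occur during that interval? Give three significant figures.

γ = 1/√(1 − 0.9390²) = 1/√0.1183 = 2.908
During 23.8 h of lab time, the oscillator's proper time advances by τ = Δt/γ = 23.8/2.908 = 8.185 h = 2.947×10⁴ s.
N = f × τ = 8.249×10⁵ × 2.947×10⁴ = 2.431×10¹⁰.

N = 2.43×10¹⁰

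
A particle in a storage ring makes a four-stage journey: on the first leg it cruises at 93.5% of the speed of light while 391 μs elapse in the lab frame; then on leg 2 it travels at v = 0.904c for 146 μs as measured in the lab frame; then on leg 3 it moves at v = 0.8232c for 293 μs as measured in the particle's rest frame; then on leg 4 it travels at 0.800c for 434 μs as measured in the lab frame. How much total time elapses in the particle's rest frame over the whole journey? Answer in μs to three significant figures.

τ = 754 μs

Leg 1: β = 0.935; γ = 1/√(1 − 0.935²) = 1/√0.1258 = 2.820; τ_1 = 391/2.820 = 138.7 μs.
Leg 2: γ = 1/√(1 − 0.904²) = 1/√0.1828 = 2.339; τ_2 = 146/2.339 = 62.42 μs.
Leg 3: 293 μs is already measured in the particle's rest frame.
Leg 4: γ = 1/√(1 − 0.800²) = 5/3 ≈ 1.667; τ_4 = 434/1.667 = 260.4 μs.
Total: 138.7 + 62.42 + 293.0 + 260.4 μs.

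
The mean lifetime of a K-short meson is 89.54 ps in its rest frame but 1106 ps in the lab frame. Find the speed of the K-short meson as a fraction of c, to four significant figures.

γ = Δt/τ₀ = 1106/89.54 = 12.35
β = √(1 − 1/γ²) = √(1 − 0.006554) = √0.9934

β = 0.9967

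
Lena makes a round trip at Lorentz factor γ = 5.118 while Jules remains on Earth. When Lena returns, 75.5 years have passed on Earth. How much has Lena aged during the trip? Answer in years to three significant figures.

τ = 14.8 years

γ = 5.118
Lena's clock measures proper time along the trip: τ = Δt/γ = 75.5/5.118 years.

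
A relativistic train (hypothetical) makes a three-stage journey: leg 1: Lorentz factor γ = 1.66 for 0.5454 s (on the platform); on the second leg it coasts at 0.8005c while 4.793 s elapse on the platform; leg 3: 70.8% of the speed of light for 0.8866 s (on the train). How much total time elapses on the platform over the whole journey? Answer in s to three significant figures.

Leg 1: 0.5454 s is already measured on the platform.
Leg 2: 4.793 s is already measured on the platform.
Leg 3: β = 0.708; γ = 1/√(1 − 0.708²) = 1/√0.4987 = 1.416; Δt_3 = 1.416 × 0.8866 = 1.255 s.
Total: 0.5454 + 4.793 + 1.255 s.

Δt = 6.59 s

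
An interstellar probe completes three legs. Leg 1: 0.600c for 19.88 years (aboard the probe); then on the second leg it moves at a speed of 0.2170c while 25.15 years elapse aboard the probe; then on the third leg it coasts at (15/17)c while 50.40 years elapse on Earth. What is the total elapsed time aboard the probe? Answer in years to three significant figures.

τ = 68.7 years

Leg 1: 19.88 years is already measured aboard the probe.
Leg 2: 25.15 years is already measured aboard the probe.
Leg 3: γ = 1/√(1 − (15/17)²) = 17/8 = 2.125; τ_3 = 50.40/2.125 = 23.72 years.
Total: 19.88 + 25.15 + 23.72 years.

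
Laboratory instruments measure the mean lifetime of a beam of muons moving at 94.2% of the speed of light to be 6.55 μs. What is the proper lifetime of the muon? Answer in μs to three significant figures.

β = 0.942; γ = 1/√(1 − 0.942²) = 1/√0.1126 = 2.980
The lab-frame lifetime is the dilated interval; the proper lifetime is τ₀ = Δt/γ = 6.55/2.980 μs.

τ₀ = 2.20 μs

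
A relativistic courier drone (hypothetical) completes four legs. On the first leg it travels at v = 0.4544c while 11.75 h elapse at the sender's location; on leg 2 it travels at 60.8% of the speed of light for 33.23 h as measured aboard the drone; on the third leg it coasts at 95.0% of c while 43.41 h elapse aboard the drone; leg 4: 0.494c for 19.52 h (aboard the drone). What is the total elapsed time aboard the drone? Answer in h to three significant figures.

τ = 107 h

Leg 1: γ = 1/√(1 − 0.4544²) = 1/√0.7935 = 1.123; τ_1 = 11.75/1.123 = 10.47 h.
Leg 2: 33.23 h is already measured aboard the drone.
Leg 3: 43.41 h is already measured aboard the drone.
Leg 4: 19.52 h is already measured aboard the drone.
Total: 10.47 + 33.23 + 43.41 + 19.52 h.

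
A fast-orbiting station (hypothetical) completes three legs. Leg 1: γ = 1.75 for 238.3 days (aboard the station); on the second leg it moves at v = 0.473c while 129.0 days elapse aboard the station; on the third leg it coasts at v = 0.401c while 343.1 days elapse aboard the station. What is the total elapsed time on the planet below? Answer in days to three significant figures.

Δt = 938 days

Leg 1: γ = 1.75; Δt_1 = 1.750 × 238.3 = 417.0 days.
Leg 2: γ = 1/√(1 − 0.473²) = 1/√0.7763 = 1.135; Δt_2 = 1.135 × 129.0 = 146.4 days.
Leg 3: γ = 1/√(1 − 0.401²) = 1/√0.8392 = 1.092; Δt_3 = 1.092 × 343.1 = 374.5 days.
Total: 417.0 + 146.4 + 374.5 days.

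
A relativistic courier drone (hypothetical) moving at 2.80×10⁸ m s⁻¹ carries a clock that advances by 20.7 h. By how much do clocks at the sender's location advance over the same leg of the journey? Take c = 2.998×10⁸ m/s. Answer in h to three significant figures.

Δt = 57.9 h

β = 2.80×10⁸/2.998×10⁸ = 0.9340; γ = 1/√(1 − 0.9340²) = 2.798
The interval measured aboard the drone is the proper time (both events occur at the same place in that frame); the lab-frame interval is Δt = γτ = 2.798 × 20.7 h.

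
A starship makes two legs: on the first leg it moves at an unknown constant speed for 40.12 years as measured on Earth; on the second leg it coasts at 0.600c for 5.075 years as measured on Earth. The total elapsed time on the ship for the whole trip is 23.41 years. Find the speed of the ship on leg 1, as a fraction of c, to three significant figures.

Leg 1: speed unknown; τ_1 = 40.12/γ_1.
Leg 2: γ = 1/√(1 − 0.600²) = 5/4 = 1.250; τ_2 = 5.075/1.250 = 4.060 years.
Total proper time: τ_1 + 4.060 = 23.41, so τ_1 = 23.41 − 4.060 = 19.35 years.
γ_1 = 40.12/19.35 = 2.073; β = √(1 − 1/γ²) = √0.7674.

β = 0.876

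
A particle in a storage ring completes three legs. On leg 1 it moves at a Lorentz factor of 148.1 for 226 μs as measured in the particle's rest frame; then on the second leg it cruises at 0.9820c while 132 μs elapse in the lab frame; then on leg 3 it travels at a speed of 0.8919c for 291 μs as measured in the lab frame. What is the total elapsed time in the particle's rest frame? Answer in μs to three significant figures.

τ = 383 μs

Leg 1: 226 μs is already measured in the particle's rest frame.
Leg 2: γ = 1/√(1 − 0.9820²) = 1/√0.03568 = 5.294; τ_2 = 132/5.294 = 24.93 μs.
Leg 3: γ = 1/√(1 − 0.8919²) = 1/√0.2045 = 2.211; τ_3 = 291/2.211 = 131.6 μs.
Total: 226.0 + 24.93 + 131.6 μs.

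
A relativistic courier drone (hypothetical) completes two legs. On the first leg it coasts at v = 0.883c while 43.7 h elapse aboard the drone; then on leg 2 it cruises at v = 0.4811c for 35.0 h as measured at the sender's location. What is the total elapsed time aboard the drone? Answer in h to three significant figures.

Leg 1: 43.7 h is already measured aboard the drone.
Leg 2: γ = 1/√(1 − 0.4811²) = 1/√0.7685 = 1.141; τ_2 = 35.0/1.141 = 30.68 h.
Total: 43.70 + 30.68 h.

τ = 74.4 h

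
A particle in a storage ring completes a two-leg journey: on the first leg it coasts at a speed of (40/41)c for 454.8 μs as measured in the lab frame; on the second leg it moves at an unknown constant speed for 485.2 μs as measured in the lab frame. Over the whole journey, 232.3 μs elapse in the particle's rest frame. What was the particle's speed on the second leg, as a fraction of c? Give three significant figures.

β = 0.962

Leg 1: γ = 1/√(1 − (40/41)²) = 41/9 ≈ 4.556; τ_1 = 454.8/4.556 = 99.83 μs.
Leg 2: speed unknown; τ_2 = 485.2/γ_2.
Total proper time: 99.83 + τ_2 = 232.3, so τ_2 = 232.3 − 99.83 = 132.5 μs.
γ_2 = 485.2/132.5 = 3.663; β = √(1 − 1/γ²) = √0.9255.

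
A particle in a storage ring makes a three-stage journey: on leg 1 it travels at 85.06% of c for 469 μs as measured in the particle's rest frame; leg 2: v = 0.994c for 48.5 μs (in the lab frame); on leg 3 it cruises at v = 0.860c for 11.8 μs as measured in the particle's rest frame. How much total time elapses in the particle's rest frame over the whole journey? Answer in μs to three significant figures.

τ = 486 μs

Leg 1: 469 μs is already measured in the particle's rest frame.
Leg 2: γ = 1/√(1 − 0.994²) = 1/√0.01196 = 9.142; τ_2 = 48.5/9.142 = 5.305 μs.
Leg 3: 11.8 μs is already measured in the particle's rest frame.
Total: 469.0 + 5.305 + 11.80 μs.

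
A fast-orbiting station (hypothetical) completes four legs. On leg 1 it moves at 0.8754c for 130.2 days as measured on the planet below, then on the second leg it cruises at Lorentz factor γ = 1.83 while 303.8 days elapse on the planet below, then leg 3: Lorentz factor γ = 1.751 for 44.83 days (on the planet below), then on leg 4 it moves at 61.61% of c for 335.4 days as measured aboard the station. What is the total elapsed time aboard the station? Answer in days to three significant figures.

Leg 1: γ = 1/√(1 − 0.8754²) = 1/√0.2337 = 2.069; τ_1 = 130.2/2.069 = 62.94 days.
Leg 2: γ = 1.83; τ_2 = 303.8/1.830 = 166.0 days.
Leg 3: γ = 1.751; τ_3 = 44.83/1.751 = 25.60 days.
Leg 4: 335.4 days is already measured aboard the station.
Total: 62.94 + 166.0 + 25.60 + 335.4 days.

τ = 590 days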